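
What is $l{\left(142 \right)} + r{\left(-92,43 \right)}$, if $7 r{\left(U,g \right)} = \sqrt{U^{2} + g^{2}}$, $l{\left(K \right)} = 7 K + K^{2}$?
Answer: $21158 + \frac{\sqrt{10313}}{7} \approx 21173.0$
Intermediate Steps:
$l{\left(K \right)} = K^{2} + 7 K$
$r{\left(U,g \right)} = \frac{\sqrt{U^{2} + g^{2}}}{7}$
$l{\left(142 \right)} + r{\left(-92,43 \right)} = 142 \left(7 + 142\right) + \frac{\sqrt{\left(-92\right)^{2} + 43^{2}}}{7} = 142 \cdot 149 + \frac{\sqrt{8464 + 1849}}{7} = 21158 + \frac{\sqrt{10313}}{7}$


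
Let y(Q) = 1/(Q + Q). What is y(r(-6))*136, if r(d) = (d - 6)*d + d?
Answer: 34/33 ≈ 1.0303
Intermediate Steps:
r(d) = d + d*(-6 + d) (r(d) = (-6 + d)*d + d = d*(-6 + d) + d = d + d*(-6 + d))
y(Q) = 1/(2*Q)
y(r(-6))*136 = (1/(2*((-6*(-5 - 6)))))*136 = (1/(2*((-6*(-11)))))*136 = ((1/2)/66)*136 = ((1/2)*(1/66))*136 = (1/132)*136 = 34/33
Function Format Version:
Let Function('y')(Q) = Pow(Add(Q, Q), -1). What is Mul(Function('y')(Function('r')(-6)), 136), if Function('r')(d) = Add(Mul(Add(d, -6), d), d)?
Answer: Rational(34, 33) ≈ 1.0303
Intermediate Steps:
Function('r')(d) = Add(d, Mul(d, Add(-6, d))) (Function('r')(d) = Add(Mul(Add(-6, d), d), d) = Add(Mul(d, Add(-6, d)), d) = Add(d, Mul(d, Add(-6, d))))
Function('y')(Q) = Mul(Rational(1, 2), Pow(Q, -1)) (Function('y')(Q) = Pow(Mul(2, Q), -1) = Mul(Rational(1, 2), Pow(Q, -1)))
Mul(Function('y')(Function('r')(-6)), 136) = Mul(Mul(Rational(1, 2), Pow(Mul(-6, Add(-5, -6)), -1)), 136) = Mul(Mul(Rational(1, 2), Pow(Mul(-6, -11), -1)), 136) = Mul(Mul(Rational(1, 2), Pow(66, -1)), 136) = Mul(Mul(Rational(1, 2), Rational(1, 66)), 136) = Mul(Rational(1, 132), 136) = Rational(34, 33)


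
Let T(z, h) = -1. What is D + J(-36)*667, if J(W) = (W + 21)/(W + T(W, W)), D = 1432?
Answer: 62989/37 ≈ 1702.4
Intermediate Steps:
J(W) = (21 + W)/(-1 + W) (J(W) = (W + 21)/(W - 1) = (21 + W)/(-1 + W))
D + J(-36)*667 = 1432 + ((21 - 36)/(-1 - 36))*667 = 1432 + (-15/(-37))*667 = 1432 - 1/37*(-15)*667 = 1432 + (15/37)*667 = 1432 + 10005/37 = 62989/37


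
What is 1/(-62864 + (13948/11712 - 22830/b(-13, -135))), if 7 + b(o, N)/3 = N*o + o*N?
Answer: -10256784/644792536495 ≈ -1.5907e-5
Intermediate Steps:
b(o, N) = -21 + 6*N*o (b(o, N) = -21 + 3*(N*o + o*N) = -21 + 3*(N*o + N*o) = -21 + 3*(2*N*o) = -21 + 6*N*o)
1/(-62864 + (13948/11712 - 22830/b(-13, -135))) = 1/(-62864 + (13948/11712 - 22830/(-21 + 6*(-135)*(-13)))) = 1/(-62864 + (13948*(1/11712) - 22830/(-21 + 10530))) = 1/(-62864 + (3487/2928 - 22830/10509)) = 1/(-62864 + (3487/2928 - 22830*1/10509)) = 1/(-62864 + (3487/2928 - 7610/3503)) = 1/(-62864 - 10067119/10256784) = 1/(-644792536495/10256784) = -10256784/644792536495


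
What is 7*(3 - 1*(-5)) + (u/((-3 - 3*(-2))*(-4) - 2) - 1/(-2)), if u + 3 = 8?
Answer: 393/7 ≈ 56.143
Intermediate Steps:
u = 5 (u = -3 + 8 = 5)
7*(3 - 1*(-5)) + (u/((-3 - 3*(-2))*(-4) - 2) - 1/(-2)) = 7*(3 - 1*(-5)) + (5/((-3 - 3*(-2))*(-4) - 2) - 1/(-2)) = 7*(3 + 5) + (5/((-3 + 6)*(-4) - 2) - 1*(-½)) = 7*8 + (5/(3*(-4) - 2) + ½) = 56 + (5/(-12 - 2) + ½) = 56 + (5/(-14) + ½) = 56 + (5*(-1/14) + ½) = 56 + (-5/14 + ½) = 56 + ⅐ = 393/7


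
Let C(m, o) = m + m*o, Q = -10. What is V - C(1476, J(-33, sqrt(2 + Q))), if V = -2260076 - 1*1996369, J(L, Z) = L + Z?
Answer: -4209213 - 2952*I*sqrt(2) ≈ -4.2092e+6 - 4174.8*I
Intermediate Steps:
V = -4256445 (V = -2260076 - 1996369 = -4256445)
V - C(1476, J(-33, sqrt(2 + Q))) = -4256445 - 1476*(1 + (-33 + sqrt(2 - 10))) = -4256445 - 1476*(1 + (-33 + sqrt(-8))) = -4256445 - 1476*(1 + (-33 + 2*I*sqrt(2))) = -4256445 - 1476*(-32 + 2*I*sqrt(2)) = -4256445 - (-47232 + 2952*I*sqrt(2)) = -4256445 + (47232 - 2952*I*sqrt(2)) = -4209213 - 2952*I*sqrt(2)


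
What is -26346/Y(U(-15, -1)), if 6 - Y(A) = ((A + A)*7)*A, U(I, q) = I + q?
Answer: 13173/1789 ≈ 7.3633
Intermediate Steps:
Y(A) = 6 - 14*A² (Y(A) = 6 - (A + A)*7*A = 6 - (2*A)*7*A = 6 - 14*A*A = 6 - 14*A²)
-26346/Y(U(-15, -1)) = -26346/(6 - 14*(-15 - 1)²) = -26346/(6 - 14*(-16)²) = -26346/(6 - 14*256) = -26346/(6 - 3584) = -26346/(-3578) = -26346*(-1/3578) = 13173/1789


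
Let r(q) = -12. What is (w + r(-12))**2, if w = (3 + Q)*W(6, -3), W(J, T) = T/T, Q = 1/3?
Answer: 676/9 ≈ 75.111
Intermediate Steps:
Q = 1/3 ≈ 0.33333
W(J, T) = 1
w = 10/3 (w = (3 + 1/3)*1 = (10/3)*1 = 10/3 ≈ 3.3333)
(w + r(-12))**2 = (10/3 - 12)**2 = (-26/3)**2 = 676/9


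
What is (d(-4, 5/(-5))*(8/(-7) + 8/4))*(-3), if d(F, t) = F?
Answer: 72/7 ≈ 10.286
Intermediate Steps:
(d(-4, 5/(-5))*(8/(-7) + 8/4))*(-3) = -4*(8/(-7) + 8/4)*(-3) = -4*(8*(-⅐) + 8*(¼))*(-3) = -4*(-8/7 + 2)*(-3) = -4*6/7*(-3) = -24/7*(-3) = 72/7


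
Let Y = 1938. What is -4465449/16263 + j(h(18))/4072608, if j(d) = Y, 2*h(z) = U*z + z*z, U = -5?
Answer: -336777625987/1226533776 ≈ -274.58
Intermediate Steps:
h(z) = z**2/2 - 5*z/2 (h(z) = (-5*z + z*z)/2 = (-5*z + z**2)/2 = (z**2 - 5*z)/2 = z**2/2 - 5*z/2)
j(d) = 1938
-4465449/16263 + j(h(18))/4072608 = -4465449/16263 + 1938/4072608 = -4465449*1/16263 + 1938*(1/4072608) = -496161/1807 + 323/678768 = -336777625987/1226533776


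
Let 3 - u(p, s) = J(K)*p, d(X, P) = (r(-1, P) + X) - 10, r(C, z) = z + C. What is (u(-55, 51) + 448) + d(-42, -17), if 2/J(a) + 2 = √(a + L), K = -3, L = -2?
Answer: 3209/9 - 110*I*√5/9 ≈ 356.56 - 27.33*I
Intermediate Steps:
r(C, z) = C + z
J(a) = 2/(-2 + √(-2 + a)) (J(a) = 2/(-2 + √(a - 2)) = 2/(-2 + √(-2 + a)))
d(X, P) = -11 + P + X (d(X, P) = ((-1 + P) + X) - 10 = (-1 + P + X) - 10 = -11 + P + X)
u(p, s) = 3 - 2*p/(-2 + I*√5) (u(p, s) = 3 - 2/(-2 + √(-2 - 3))*p = 3 - 2/(-2 + √(-5))*p = 3 - 2/(-2 + I*√5)*p = 3 - 2*p/(-2 + I*√5))
(u(-55, 51) + 448) + d(-42, -17) = ((3 + (4/9)*(-55) + (2/9)*I*(-55)*√5) + 448) + (-11 - 17 - 42) = ((3 - 220/9 - 110*I*√5/9) + 448) - 70 = ((-193/9 - 110*I*√5/9) + 448) - 70 = (3839/9 - 110*I*√5/9) - 70 = 3209/9 - 110*I*√5/9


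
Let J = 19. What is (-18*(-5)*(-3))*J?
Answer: -5130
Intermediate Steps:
(-18*(-5)*(-3))*J = (-18*(-5)*(-3))*19 = (90*(-3))*19 = -270*19 = -5130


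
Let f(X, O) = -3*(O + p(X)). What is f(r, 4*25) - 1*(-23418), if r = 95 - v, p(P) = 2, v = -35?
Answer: 23112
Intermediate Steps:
r = 130 (r = 95 - 1*(-35) = 95 + 35 = 130)
f(X, O) = -6 - 3*O (f(X, O) = -3*(O + 2) = -3*(2 + O) = -6 - 3*O)
f(r, 4*25) - 1*(-23418) = (-6 - 12*25) - 1*(-23418) = (-6 - 3*100) + 23418 = (-6 - 300) + 23418 = -306 + 23418 = 23112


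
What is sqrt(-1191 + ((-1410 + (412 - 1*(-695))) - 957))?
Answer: I*sqrt(2451) ≈ 49.508*I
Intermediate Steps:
sqrt(-1191 + ((-1410 + (412 - 1*(-695))) - 957)) = sqrt(-1191 + ((-1410 + (412 + 695)) - 957)) = sqrt(-1191 + ((-1410 + 1107) - 957)) = sqrt(-1191 + (-303 - 957)) = sqrt(-1191 - 1260) = sqrt(-2451) = I*sqrt(2451)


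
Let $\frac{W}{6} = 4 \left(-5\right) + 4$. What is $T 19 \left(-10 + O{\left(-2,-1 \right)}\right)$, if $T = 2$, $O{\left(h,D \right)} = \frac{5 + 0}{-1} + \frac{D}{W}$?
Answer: $- \frac{27341}{48} \approx -569.6$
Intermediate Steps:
$W = -96$ ($W = 6 \left(4 \left(-5\right) + 4\right) = 6 \left(-20 + 4\right) = 6 \left(-16\right) = -96$)
$O{\left(h,D \right)} = -5 - \frac{D}{96}$ ($O{\left(h,D \right)} = \frac{5 + 0}{-1} + \frac{D}{-96} = 5 \left(-1\right) + D \left(- \frac{1}{96}\right) = -5 - \frac{D}{96}$)
$T 19 \left(-10 + O{\left(-2,-1 \right)}\right) = 2 \cdot 19 \left(-10 - \frac{479}{96}\right) = 2 \cdot 19 \left(- \frac{1439}{96}\right) = 2 \left(- \frac{27341}{96}\right) = - \frac{27341}{48}$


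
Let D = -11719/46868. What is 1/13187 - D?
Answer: 154585321/618048316 ≈ 0.25012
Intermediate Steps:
D = -11719/46868 (D = -11719*1/46868 = -11719/46868 ≈ -0.25004)
1/13187 - D = 1/13187 - 1*(-11719/46868) = 1/13187 + 11719/46868 = 154585321/618048316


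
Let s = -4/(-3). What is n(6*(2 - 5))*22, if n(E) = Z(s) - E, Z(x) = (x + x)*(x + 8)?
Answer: 8492/9 ≈ 943.56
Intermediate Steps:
s = 4/3 (s = -4*(-⅓) = 4/3 ≈ 1.3333)
Z(x) = 2*x*(8 + x) (Z(x) = (2*x)*(8 + x) = 2*x*(8 + x))
n(E) = 224/9 - E (n(E) = 2*(4/3)*(8 + 4/3) - E = 2*(4/3)*(28/3) - E = 224/9 - E)
n(6*(2 - 5))*22 = (224/9 - 6*(2 - 5))*22 = (224/9 - 6*(-3))*22 = (224/9 - 1*(-18))*22 = (224/9 + 18)*22 = (386/9)*22 = 8492/9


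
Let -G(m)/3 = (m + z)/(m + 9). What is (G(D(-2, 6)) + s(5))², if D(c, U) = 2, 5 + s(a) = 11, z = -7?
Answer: 6561/121 ≈ 54.223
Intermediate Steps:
s(a) = 6 (s(a) = -5 + 11 = 6)
G(m) = -3*(-7 + m)/(9 + m) (G(m) = -3*(m - 7)/(m + 9) = -3*(-7 + m)/(9 + m))
(G(D(-2, 6)) + s(5))² = (3*(7 - 1*2)/(9 + 2) + 6)² = (3*(7 - 2)/11 + 6)² = (3*(1/11)*5 + 6)² = (15/11 + 6)² = (81/11)² = 6561/121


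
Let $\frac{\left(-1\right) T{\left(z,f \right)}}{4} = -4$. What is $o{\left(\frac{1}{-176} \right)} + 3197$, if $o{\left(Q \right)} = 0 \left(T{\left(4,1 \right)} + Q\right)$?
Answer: $3197$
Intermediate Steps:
$T{\left(z,f \right)} = 16$ ($T{\left(z,f \right)} = \left(-4\right) \left(-4\right) = 16$)
$o{\left(Q \right)} = 0$ ($o{\left(Q \right)} = 0 \left(16 + Q\right) = 0$)
$o{\left(\frac{1}{-176} \right)} + 3197 = 0 + 3197 = 3197$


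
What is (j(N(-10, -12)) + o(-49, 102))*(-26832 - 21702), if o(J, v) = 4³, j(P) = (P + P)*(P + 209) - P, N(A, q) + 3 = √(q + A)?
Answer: 58871742 - 19656270*I*√22 ≈ 5.8872e+7 - 9.2196e+7*I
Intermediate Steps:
N(A, q) = -3 + √(A + q) (N(A, q) = -3 + √(q + A) = -3 + √(A + q))
j(P) = -P + 2*P*(209 + P) (j(P) = (2*P)*(209 + P) - P = 2*P*(209 + P) - P = -P + 2*P*(209 + P))
o(J, v) = 64
(j(N(-10, -12)) + o(-49, 102))*(-26832 - 21702) = ((-3 + √(-10 - 12))*(417 + 2*(-3 + √(-10 - 12))) + 64)*(-26832 - 21702) = ((-3 + √(-22))*(417 + 2*(-3 + √(-22))) + 64)*(-48534) = ((-3 + I*√22)*(417 + 2*(-3 + I*√22)) + 64)*(-48534) = ((-3 + I*√22)*(417 + (-6 + 2*I*√22)) + 64)*(-48534) = ((-3 + I*√22)*(411 + 2*I*√22) + 64)*(-48534) = (64 + (-3 + I*√22)*(411 + 2*I*√22))*(-48534) = -3106176 - 48534*(-3 + I*√22)*(411 + 2*I*√22)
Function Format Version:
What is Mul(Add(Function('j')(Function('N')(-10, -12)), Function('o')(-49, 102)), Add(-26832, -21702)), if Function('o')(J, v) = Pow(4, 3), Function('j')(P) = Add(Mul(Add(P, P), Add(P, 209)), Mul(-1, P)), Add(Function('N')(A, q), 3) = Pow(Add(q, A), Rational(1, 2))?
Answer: Add(58871742, Mul(-19656270, I, Pow(22, Rational(1, 2)))) ≈ Add(5.8872e+7, Mul(-9.2196e+7, I))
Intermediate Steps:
Function('N')(A, q) = Add(-3, Pow(Add(A, q), Rational(1, 2))) (Function('N')(A, q) = Add(-3, Pow(Add(q, A), Rational(1, 2))) = Add(-3, Pow(Add(A, q), Rational(1, 2))))
Function('j')(P) = Add(Mul(-1, P), Mul(2, P, Add(209, P))) (Function('j')(P) = Add(Mul(Mul(2, P), Add(209, P)), Mul(-1, P)) = Add(Mul(2, P, Add(209, P)), Mul(-1, P)) = Add(Mul(-1, P), Mul(2, P, Add(209, P))))
Function('o')(J, v) = 64
Mul(Add(Function('j')(Function('N')(-10, -12)), Function('o')(-49, 102)), Add(-26832, -21702)) = Mul(Add(Mul(Add(-3, Pow(Add(-10, -12), Rational(1, 2))), Add(417, Mul(2, Add(-3, Pow(Add(-10, -12), Rational(1, 2)))))), 64), Add(-26832, -21702)) = Mul(Add(Mul(Add(-3, Pow(-22, Rational(1, 2))), Add(417, Mul(2, Add(-3, Pow(-22, Rational(1, 2)))))), 64), -48534) = Mul(Add(Mul(Add(-3, Mul(I, Pow(22, Rational(1, 2)))), Add(417, Mul(2, Add(-3, Mul(I, Pow(22, Rational(1, 2))))))), 64), -48534) = Mul(Add(Mul(Add(-3, Mul(I, Pow(22, Rational(1, 2)))), Add(417, Add(-6, Mul(2, I, Pow(22, Rational(1, 2)))))), 64), -48534) = Mul(Add(Mul(Add(-3, Mul(I, Pow(22, Rational(1, 2)))), Add(411, Mul(2, I, Pow(22, Rational(1, 2))))), 64), -48534) = Mul(Add(64, Mul(Add(-3, Mul(I, Pow(22, Rational(1, 2)))), Add(411, Mul(2, I, Pow(22, Rational(1, 2)))))), -48534) = Add(-3106176, Mul(-48534, Add(-3, Mul(I, Pow(22, Rational(1, 2)))), Add(411, Mul(2, I, Pow(22, Rational(1, 2))))))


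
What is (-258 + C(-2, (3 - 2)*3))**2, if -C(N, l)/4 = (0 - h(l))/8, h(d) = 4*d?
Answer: 63504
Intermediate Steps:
C(N, l) = 2*l (C(N, l) = -4*(0 - 4*l)/8 = -4*(-4*l)/8 = -(-2)*l = 2*l)
(-258 + C(-2, (3 - 2)*3))**2 = (-258 + 2*((3 - 2)*3))**2 = (-258 + 2*(1*3))**2 = (-258 + 2*3)**2 = (-258 + 6)**2 = (-252)**2 = 63504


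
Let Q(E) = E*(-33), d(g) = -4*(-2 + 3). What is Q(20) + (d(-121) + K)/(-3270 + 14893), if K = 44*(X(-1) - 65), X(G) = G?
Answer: -7674088/11623 ≈ -660.25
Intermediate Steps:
d(g) = -4 (d(g) = -4*1 = -4)
K = -2904 (K = 44*(-1 - 65) = 44*(-66) = -2904)
Q(E) = -33*E
Q(20) + (d(-121) + K)/(-3270 + 14893) = -33*20 + (-4 - 2904)/(-3270 + 14893) = -660 - 2908/11623 = -7674088/11623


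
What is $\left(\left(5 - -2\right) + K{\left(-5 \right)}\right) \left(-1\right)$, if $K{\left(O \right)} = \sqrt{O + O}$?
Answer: $-7 - i \sqrt{10} \approx -7.0 - 3.1623 i$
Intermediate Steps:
$K{\left(O \right)} = \sqrt{2} \sqrt{O}$ ($K{\left(O \right)} = \sqrt{2 O} = \sqrt{2} \sqrt{O}$)
$\left(\left(5 - -2\right) + K{\left(-5 \right)}\right) \left(-1\right) = \left(\left(5 - -2\right) + \sqrt{2} \sqrt{-5}\right) \left(-1\right) = \left(\left(5 + 2\right) + \sqrt{2} i \sqrt{5}\right) \left(-1\right) = \left(7 + i \sqrt{10}\right) \left(-1\right) = -7 - i \sqrt{10}$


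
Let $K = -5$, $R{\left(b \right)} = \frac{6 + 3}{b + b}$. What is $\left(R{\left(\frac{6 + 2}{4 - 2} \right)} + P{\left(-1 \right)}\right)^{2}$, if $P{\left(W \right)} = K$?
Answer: $\frac{961}{64} \approx 15.016$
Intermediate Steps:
$R{\left(b \right)} = \frac{9}{2 b}$
$P{\left(W \right)} = -5$
$\left(R{\left(\frac{6 + 2}{4 - 2} \right)} + P{\left(-1 \right)}\right)^{2} = \left(\frac{9}{2 \frac{6 + 2}{4 - 2}} - 5\right)^{2} = \left(\frac{9}{2 \cdot \frac{8}{2}} - 5\right)^{2} = \left(\frac{9}{2 \cdot 8 \cdot \frac{1}{2}} - 5\right)^{2} = \left(\frac{9}{2 \cdot 4} - 5\right)^{2} = \left(\frac{9}{2} \cdot \frac{1}{4} - 5\right)^{2} = \left(\frac{9}{8} - 5\right)^{2} = \left(- \frac{31}{8}\right)^{2} = \frac{961}{64}$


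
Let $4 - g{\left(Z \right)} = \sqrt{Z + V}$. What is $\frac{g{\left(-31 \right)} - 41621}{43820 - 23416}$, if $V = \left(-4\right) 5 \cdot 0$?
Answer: $- \frac{41617}{20404} - \frac{i \sqrt{31}}{20404} \approx -2.0396 - 0.00027288 i$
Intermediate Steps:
$V = 0$ ($V = \left(-20\right) 0 = 0$)
$g{\left(Z \right)} = 4 - \sqrt{Z}$ ($g{\left(Z \right)} = 4 - \sqrt{Z + 0} = 4 - \sqrt{Z}$)
$\frac{g{\left(-31 \right)} - 41621}{43820 - 23416} = \frac{\left(4 - \sqrt{-31}\right) - 41621}{43820 - 23416} = \frac{\left(4 - i \sqrt{31}\right) - 41621}{20404} = \left(\left(4 - i \sqrt{31}\right) - 41621\right) \frac{1}{20404} = \left(-41617 - i \sqrt{31}\right) \frac{1}{20404} = - \frac{41617}{20404} - \frac{i \sqrt{31}}{20404}$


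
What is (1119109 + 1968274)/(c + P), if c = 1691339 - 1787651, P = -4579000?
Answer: -3087383/4675312 ≈ -0.66036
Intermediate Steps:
c = -96312
(1119109 + 1968274)/(c + P) = (1119109 + 1968274)/(-96312 - 4579000) = 3087383/(-4675312) = 3087383*(-1/4675312) = -3087383/4675312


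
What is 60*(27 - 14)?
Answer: 780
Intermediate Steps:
60*(27 - 14) = 60*13 = 780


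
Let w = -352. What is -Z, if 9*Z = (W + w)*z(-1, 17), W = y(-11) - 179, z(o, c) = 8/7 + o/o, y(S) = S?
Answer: 2710/21 ≈ 129.05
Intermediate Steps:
z(o, c) = 15/7 (z(o, c) = 8*(⅐) + 1 = 8/7 + 1 = 15/7)
W = -190 (W = -11 - 179 = -190)
Z = -2710/21 (Z = ((-190 - 352)*(15/7))/9 = (-542*15/7)/9 = (⅑)*(-8130/7) = -2710/21 ≈ -129.05)
-Z = -1*(-2710/21) = 2710/21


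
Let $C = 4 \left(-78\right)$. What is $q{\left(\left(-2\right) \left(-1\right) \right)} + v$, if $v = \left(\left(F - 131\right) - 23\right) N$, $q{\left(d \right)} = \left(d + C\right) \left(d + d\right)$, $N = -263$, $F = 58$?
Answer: $24008$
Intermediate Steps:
$C = -312$
$q{\left(d \right)} = 2 d \left(-312 + d\right)$ ($q{\left(d \right)} = \left(d - 312\right) \left(d + d\right) = \left(-312 + d\right) 2 d = 2 d \left(-312 + d\right)$)
$v = 25248$ ($v = \left(\left(58 - 131\right) - 23\right) \left(-263\right) = \left(-73 - 23\right) \left(-263\right) = \left(-96\right) \left(-263\right) = 25248$)
$q{\left(\left(-2\right) \left(-1\right) \right)} + v = 2 \left(\left(-2\right) \left(-1\right)\right) \left(-312 - -2\right) + 25248 = 2 \cdot 2 \left(-312 + 2\right) + 25248 = 2 \cdot 2 \left(-310\right) + 25248 = -1240 + 25248 = 24008$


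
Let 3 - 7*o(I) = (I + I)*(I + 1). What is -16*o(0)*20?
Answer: -960/7 ≈ -137.14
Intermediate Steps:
o(I) = 3/7 - 2*I*(1 + I)/7 (o(I) = 3/7 - (I + I)*(I + 1)/7 = 3/7 - 2*I*(1 + I)/7)
-16*o(0)*20 = -16*(3/7 - 2/7*0 - 2/7*0**2)*20 = -16*(3/7 + 0 - 2/7*0)*20 = -16*(3/7 + 0 + 0)*20 = -16*3/7*20 = -48/7*20 = -960/7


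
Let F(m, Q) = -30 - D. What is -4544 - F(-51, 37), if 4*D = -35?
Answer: -18091/4 ≈ -4522.8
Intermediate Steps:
D = -35/4 (D = (1/4)*(-35) = -35/4 ≈ -8.7500)
F(m, Q) = -85/4 (F(m, Q) = -30 - 1*(-35/4) = -30 + 35/4 = -85/4)
-4544 - F(-51, 37) = -4544 - 1*(-85/4) = -4544 + 85/4 = -18091/4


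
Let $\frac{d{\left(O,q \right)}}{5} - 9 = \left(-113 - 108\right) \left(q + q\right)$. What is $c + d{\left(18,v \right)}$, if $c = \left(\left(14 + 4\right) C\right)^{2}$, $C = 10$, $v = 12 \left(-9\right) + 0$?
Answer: $271125$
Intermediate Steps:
$v = -108$ ($v = -108 + 0 = -108$)
$d{\left(O,q \right)} = 45 - 2210 q$ ($d{\left(O,q \right)} = 45 + 5 \left(-113 - 108\right) \left(q + q\right) = 45 + 5 \left(- 221 \cdot 2 q\right) = 45 + 5 \left(- 442 q\right) = 45 - 2210 q$)
$c = 32400$ ($c = \left(\left(14 + 4\right) 10\right)^{2} = \left(18 \cdot 10\right)^{2} = 180^{2} = 32400$)
$c + d{\left(18,v \right)} = 32400 + \left(45 - -238680\right) = 32400 + \left(45 + 238680\right) = 32400 + 238725 = 271125$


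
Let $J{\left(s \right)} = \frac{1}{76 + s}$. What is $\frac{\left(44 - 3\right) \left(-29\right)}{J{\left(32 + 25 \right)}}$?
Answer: $-158137$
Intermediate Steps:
$\frac{\left(44 - 3\right) \left(-29\right)}{J{\left(32 + 25 \right)}} = \frac{\left(44 - 3\right) \left(-29\right)}{\frac{1}{76 + \left(32 + 25\right)}} = \frac{41 \left(-29\right)}{\frac{1}{76 + 57}} = - \frac{1189}{\frac{1}{133}} = - 1189 \frac{1}{\frac{1}{133}} = \left(-1189\right) 133 = -158137$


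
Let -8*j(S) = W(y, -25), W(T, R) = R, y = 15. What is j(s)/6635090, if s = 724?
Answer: 5/10616144 ≈ 4.7098e-7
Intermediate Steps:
j(S) = 25/8 (j(S) = -⅛*(-25) = 25/8)
j(s)/6635090 = (25/8)/6635090 = (25/8)*(1/6635090) = 5/10616144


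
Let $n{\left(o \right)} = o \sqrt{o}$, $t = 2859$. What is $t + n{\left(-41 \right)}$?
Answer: $2859 - 41 i \sqrt{41} \approx 2859.0 - 262.53 i$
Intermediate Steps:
$n{\left(o \right)} = o^{\frac{3}{2}}$
$t + n{\left(-41 \right)} = 2859 + \left(-41\right)^{\frac{3}{2}} = 2859 - 41 i \sqrt{41}$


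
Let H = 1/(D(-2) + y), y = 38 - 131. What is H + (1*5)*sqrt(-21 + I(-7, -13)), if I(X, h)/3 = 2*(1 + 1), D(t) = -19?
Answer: -1/112 + 15*I ≈ -0.0089286 + 15.0*I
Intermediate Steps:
y = -93
I(X, h) = 12 (I(X, h) = 3*(2*(1 + 1)) = 3*(2*2) = 3*4 = 12)
H = -1/112 (H = 1/(-19 - 93) = 1/(-112) = -1/112 ≈ -0.0089286)
H + (1*5)*sqrt(-21 + I(-7, -13)) = -1/112 + (1*5)*sqrt(-21 + 12) = -1/112 + 5*sqrt(-9) = -1/112 + 5*(3*I) = -1/112 + 15*I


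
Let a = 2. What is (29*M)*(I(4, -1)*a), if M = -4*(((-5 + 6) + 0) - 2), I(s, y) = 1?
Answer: 232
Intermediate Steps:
M = 4 (M = -4*((1 + 0) - 2) = -4*(1 - 2) = -4*(-1) = 4)
(29*M)*(I(4, -1)*a) = (29*4)*(1*2) = 116*2 = 232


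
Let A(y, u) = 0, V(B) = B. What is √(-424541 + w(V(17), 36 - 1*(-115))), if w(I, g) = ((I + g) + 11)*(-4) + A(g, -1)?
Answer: I*√425257 ≈ 652.12*I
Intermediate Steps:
w(I, g) = -44 - 4*I - 4*g (w(I, g) = ((I + g) + 11)*(-4) + 0 = (11 + I + g)*(-4) + 0 = (-44 - 4*I - 4*g) + 0 = -44 - 4*I - 4*g)
√(-424541 + w(V(17), 36 - 1*(-115))) = √(-424541 + (-44 - 4*17 - 4*(36 - 1*(-115)))) = √(-424541 + (-44 - 68 - 4*(36 + 115))) = √(-424541 + (-44 - 68 - 4*151)) = √(-424541 + (-44 - 68 - 604)) = √(-424541 - 716) = √(-425257) = I*√425257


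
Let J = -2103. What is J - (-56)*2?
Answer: -1991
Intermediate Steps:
J - (-56)*2 = -2103 - (-56)*2 = -2103 - 1*(-112) = -2103 + 112 = -1991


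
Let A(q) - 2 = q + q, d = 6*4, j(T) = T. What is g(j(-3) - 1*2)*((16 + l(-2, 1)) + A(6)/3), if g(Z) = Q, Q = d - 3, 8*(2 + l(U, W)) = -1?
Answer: 3115/8 ≈ 389.38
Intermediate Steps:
l(U, W) = -17/8 (l(U, W) = -2 + (⅛)*(-1) = -2 - ⅛ = -17/8)
d = 24
A(q) = 2 + 2*q (A(q) = 2 + (q + q) = 2 + 2*q)
Q = 21 (Q = 24 - 3 = 21)
g(Z) = 21
g(j(-3) - 1*2)*((16 + l(-2, 1)) + A(6)/3) = 21*((16 - 17/8) + (2 + 2*6)/3) = 21*(111/8 + (2 + 12)*(⅓)) = 21*(111/8 + 14*(⅓)) = 21*(111/8 + 14/3) = 21*(445/24) = 3115/8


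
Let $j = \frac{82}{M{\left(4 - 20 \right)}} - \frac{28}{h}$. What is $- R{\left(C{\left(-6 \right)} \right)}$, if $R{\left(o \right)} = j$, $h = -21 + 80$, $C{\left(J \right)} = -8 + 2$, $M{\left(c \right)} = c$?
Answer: $\frac{2643}{472} \approx 5.5996$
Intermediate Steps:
$C{\left(J \right)} = -6$
$h = 59$
$j = - \frac{2643}{472}$ ($j = \frac{82}{4 - 20} - \frac{28}{59} = \frac{82}{-16} - \frac{28}{59} = 82 \left(- \frac{1}{16}\right) - \frac{28}{59} = - \frac{41}{8} - \frac{28}{59} = - \frac{2643}{472} \approx -5.5996$)
$R{\left(o \right)} = - \frac{2643}{472}$
$- R{\left(C{\left(-6 \right)} \right)} = \left(-1\right) \left(- \frac{2643}{472}\right) = \frac{2643}{472}$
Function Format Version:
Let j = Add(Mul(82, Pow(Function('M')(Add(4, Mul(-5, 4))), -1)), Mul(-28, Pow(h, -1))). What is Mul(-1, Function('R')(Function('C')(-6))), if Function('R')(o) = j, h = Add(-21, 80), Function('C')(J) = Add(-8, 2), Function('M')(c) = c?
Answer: Rational(2643, 472) ≈ 5.5996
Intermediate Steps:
Function('C')(J) = -6
h = 59
j = Rational(-2643, 472) (j = Add(Mul(82, Pow(Add(4, Mul(-5, 4)), -1)), Mul(-28, Pow(59, -1))) = Add(Mul(82, Pow(Add(4, -20), -1)), Mul(-28, Rational(1, 59))) = Add(Mul(82, Pow(-16, -1)), Rational(-28, 59)) = Add(Mul(82, Rational(-1, 16)), Rational(-28, 59)) = Add(Rational(-41, 8), Rational(-28, 59)) = Rational(-2643, 472) ≈ -5.5996)
Function('R')(o) = Rational(-2643, 472)
Mul(-1, Function('R')(Function('C')(-6))) = Mul(-1, Rational(-2643, 472)) = Rational(2643, 472)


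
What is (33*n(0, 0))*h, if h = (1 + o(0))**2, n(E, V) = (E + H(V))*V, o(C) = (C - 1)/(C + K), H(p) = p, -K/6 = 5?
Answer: 0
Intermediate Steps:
K = -30 (K = -6*5 = -30)
o(C) = (-1 + C)/(-30 + C) (o(C) = (C - 1)/(C - 30) = (-1 + C)/(-30 + C))
n(E, V) = V*(E + V) (n(E, V) = (E + V)*V = V*(E + V))
h = 961/900 (h = (1 + (-1 + 0)/(-30 + 0))**2 = (1 - 1/(-30))**2 = (1 - 1/30*(-1))**2 = (1 + 1/30)**2 = (31/30)**2 = 961/900 ≈ 1.0678)
(33*n(0, 0))*h = (33*(0*(0 + 0)))*(961/900) = (33*(0*0))*(961/900) = (33*0)*(961/900) = 0*(961/900) = 0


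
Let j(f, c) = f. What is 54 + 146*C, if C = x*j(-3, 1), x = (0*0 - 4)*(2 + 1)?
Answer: 5310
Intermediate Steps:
x = -12 (x = (0 - 4)*3 = -4*3 = -12)
C = 36 (C = -12*(-3) = 36)
54 + 146*C = 54 + 146*36 = 54 + 5256 = 5310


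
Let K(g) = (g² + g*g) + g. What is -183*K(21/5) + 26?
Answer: -179971/25 ≈ -7198.8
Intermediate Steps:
K(g) = g + 2*g² (K(g) = (g² + g²) + g = 2*g² + g = g + 2*g²)
-183*K(21/5) + 26 = -183*21/5*(1 + 2*(21/5)) + 26 = -183*21*(⅕)*(1 + 2*(21*(⅕))) + 26 = -3843*(1 + 2*(21/5))/5 + 26 = -3843*(1 + 42/5)/5 + 26 = -3843*47/(5*5) + 26 = -183*987/25 + 26 = -180621/25 + 26 = -179971/25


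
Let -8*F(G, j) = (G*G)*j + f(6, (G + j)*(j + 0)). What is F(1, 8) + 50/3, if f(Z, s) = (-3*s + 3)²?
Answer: -135731/24 ≈ -5655.5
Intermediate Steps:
f(Z, s) = (3 - 3*s)²
F(G, j) = -9*(-1 + j*(G + j))²/8 - j*G²/8 (F(G, j) = -((G*G)*j + 9*(-1 + (G + j)*(j + 0))²)/8 = -(G²*j + 9*(-1 + (G + j)*j)²)/8 = -(j*G² + 9*(-1 + j*(G + j))²)/8 = -(9*(-1 + j*(G + j))² + j*G²)/8 = -9*(-1 + j*(G + j))²/8 - j*G²/8)
F(1, 8) + 50/3 = (-9*(-1 + 8*(1 + 8))²/8 - ⅛*8*1²) + 50/3 = (-9*(-1 + 8*9)²/8 - ⅛*8*1) + (⅓)*50 = (-9*(-1 + 72)²/8 - 1) + 50/3 = (-9/8*71² - 1) + 50/3 = (-9/8*5041 - 1) + 50/3 = (-45369/8 - 1) + 50/3 = -45377/8 + 50/3 = -135731/24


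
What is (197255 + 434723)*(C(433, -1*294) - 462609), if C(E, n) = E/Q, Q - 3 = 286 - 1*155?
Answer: -19587896787097/67 ≈ -2.9236e+11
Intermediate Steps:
Q = 134 (Q = 3 + (286 - 1*155) = 3 + (286 - 155) = 3 + 131 = 134)
C(E, n) = E/134
(197255 + 434723)*(C(433, -1*294) - 462609) = (197255 + 434723)*((1/134)*433 - 462609) = 631978*(433/134 - 462609) = 631978*(-61989173/134) = -19587896787097/67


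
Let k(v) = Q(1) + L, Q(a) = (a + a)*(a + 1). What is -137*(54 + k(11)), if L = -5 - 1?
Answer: -7124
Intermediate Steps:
Q(a) = 2*a*(1 + a) (Q(a) = (2*a)*(1 + a) = 2*a*(1 + a))
L = -6
k(v) = -2 (k(v) = 2*1*(1 + 1) - 6 = 2*1*2 - 6 = 4 - 6 = -2)
-137*(54 + k(11)) = -137*(54 - 2) = -137*52 = -1*7124 = -7124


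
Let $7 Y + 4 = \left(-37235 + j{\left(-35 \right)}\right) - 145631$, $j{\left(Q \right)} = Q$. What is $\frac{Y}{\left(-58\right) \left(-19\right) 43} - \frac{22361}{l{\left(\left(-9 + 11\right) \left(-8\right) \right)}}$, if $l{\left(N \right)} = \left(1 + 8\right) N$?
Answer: $\frac{3695425051}{23882544} \approx 154.73$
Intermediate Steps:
$l{\left(N \right)} = 9 N$
$Y = - \frac{182905}{7}$ ($Y = - \frac{4}{7} + \frac{\left(-37235 - 35\right) - 145631}{7} = - \frac{4}{7} + \frac{-37270 - 145631}{7} = - \frac{4}{7} + \frac{1}{7} \left(-182901\right) = - \frac{4}{7} - \frac{182901}{7} = - \frac{182905}{7} \approx -26129.0$)
$\frac{Y}{\left(-58\right) \left(-19\right) 43} - \frac{22361}{l{\left(\left(-9 + 11\right) \left(-8\right) \right)}} = - \frac{182905}{7 \left(-58\right) \left(-19\right) 43} - \frac{22361}{9 \left(-9 + 11\right) \left(-8\right)} = - \frac{182905}{7 \cdot 1102 \cdot 43} - \frac{22361}{9 \cdot 2 \left(-8\right)} = - \frac{182905}{7 \cdot 47386} - \frac{22361}{9 \left(-16\right)} = \left(- \frac{182905}{7}\right) \frac{1}{47386} - \frac{22361}{-144} = - \frac{182905}{331702} - - \frac{22361}{144} = - \frac{182905}{331702} + \frac{22361}{144} = \frac{3695425051}{23882544}$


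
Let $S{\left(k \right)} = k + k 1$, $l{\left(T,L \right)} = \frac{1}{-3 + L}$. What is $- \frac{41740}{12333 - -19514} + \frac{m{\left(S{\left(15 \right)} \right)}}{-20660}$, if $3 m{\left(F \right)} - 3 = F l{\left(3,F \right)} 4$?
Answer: $- \frac{23285540549}{17764893540} \approx -1.3108$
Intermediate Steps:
$S{\left(k \right)} = 2 k$ ($S{\left(k \right)} = k + k = 2 k$)
$m{\left(F \right)} = 1 + \frac{4 F}{3 \left(-3 + F\right)}$ ($m{\left(F \right)} = 1 + \frac{\frac{F}{-3 + F} 4}{3} = 1 + \frac{4 F \frac{1}{-3 + F}}{3} = 1 + \frac{4 F}{3 \left(-3 + F\right)}$)
$- \frac{41740}{12333 - -19514} + \frac{m{\left(S{\left(15 \right)} \right)}}{-20660} = - \frac{41740}{12333 - -19514} + \frac{\frac{1}{3} \frac{1}{-3 + 2 \cdot 15} \left(-9 + 7 \cdot 2 \cdot 15\right)}{-20660} = - \frac{41740}{12333 + 19514} + \frac{-9 + 7 \cdot 30}{3 \left(-3 + 30\right)} \left(- \frac{1}{20660}\right) = - \frac{41740}{31847} + \frac{-9 + 210}{3 \cdot 27} \left(- \frac{1}{20660}\right) = \left(-41740\right) \frac{1}{31847} + \frac{1}{3} \cdot \frac{1}{27} \cdot 201 \left(- \frac{1}{20660}\right) = - \frac{41740}{31847} + \frac{67}{27} \left(- \frac{1}{20660}\right) = - \frac{41740}{31847} - \frac{67}{557820} = - \frac{23285540549}{17764893540}$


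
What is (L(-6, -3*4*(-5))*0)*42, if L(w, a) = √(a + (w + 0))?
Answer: 0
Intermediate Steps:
L(w, a) = √(a + w)
(L(-6, -3*4*(-5))*0)*42 = (√(-3*4*(-5) - 6)*0)*42 = (√(-12*(-5) - 6)*0)*42 = (√(60 - 6)*0)*42 = (√54*0)*42 = ((3*√6)*0)*42 = 0*42 = 0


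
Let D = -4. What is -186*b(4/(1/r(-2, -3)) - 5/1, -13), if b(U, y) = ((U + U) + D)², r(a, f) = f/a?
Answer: -744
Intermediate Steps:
b(U, y) = (-4 + 2*U)² (b(U, y) = ((U + U) - 4)² = (2*U - 4)² = (-4 + 2*U)²)
-186*b(4/(1/r(-2, -3)) - 5/1, -13) = -744*(-2 + (4/(1/(-3/(-2))) - 5/1))² = -744*(-2 + (4/(1/(-3*(-½))) - 5*1))² = -744*(-2 + (4/(1/(3/2)) - 5))² = -744*(-2 + (4/(⅔) - 5))² = -744*(-2 + (4*(3/2) - 5))² = -744*(-2 + (6 - 5))² = -744*(-2 + 1)² = -744*(-1)² = -744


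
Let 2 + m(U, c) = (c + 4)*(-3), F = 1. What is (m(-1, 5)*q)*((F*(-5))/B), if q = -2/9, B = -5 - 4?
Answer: 290/81 ≈ 3.5802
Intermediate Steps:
B = -9
m(U, c) = -14 - 3*c (m(U, c) = -2 + (c + 4)*(-3) = -2 + (4 + c)*(-3) = -2 + (-12 - 3*c) = -14 - 3*c)
q = -2/9 (q = -2*1/9 = -2/9 ≈ -0.22222)
(m(-1, 5)*q)*((F*(-5))/B) = ((-14 - 3*5)*(-2/9))*((1*(-5))/(-9)) = ((-14 - 15)*(-2/9))*(-5*(-1/9)) = -29*(-2/9)*(5/9) = (58/9)*(5/9) = 290/81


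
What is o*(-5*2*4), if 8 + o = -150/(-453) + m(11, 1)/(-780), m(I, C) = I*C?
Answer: 1809802/5889 ≈ 307.32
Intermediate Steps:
m(I, C) = C*I
o = -904901/117780 (o = -8 + (-150/(-453) + (1*11)/(-780)) = -8 + (-150*(-1/453) + 11*(-1/780)) = -8 + (50/151 - 11/780) = -8 + 37339/117780 = -904901/117780 ≈ -7.6830)
o*(-5*2*4) = -904901*(-5*2)*4/117780 = -(-904901)*4/11778 = -904901/117780*(-40) = 1809802/5889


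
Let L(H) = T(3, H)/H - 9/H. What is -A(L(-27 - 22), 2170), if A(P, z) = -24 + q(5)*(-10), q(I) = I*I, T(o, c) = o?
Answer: 274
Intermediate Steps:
q(I) = I²
L(H) = -6/H (L(H) = 3/H - 9/H = -6/H)
A(P, z) = -274 (A(P, z) = -24 + 5²*(-10) = -24 + 25*(-10) = -24 - 250 = -274)
-A(L(-27 - 22), 2170) = -1*(-274) = 274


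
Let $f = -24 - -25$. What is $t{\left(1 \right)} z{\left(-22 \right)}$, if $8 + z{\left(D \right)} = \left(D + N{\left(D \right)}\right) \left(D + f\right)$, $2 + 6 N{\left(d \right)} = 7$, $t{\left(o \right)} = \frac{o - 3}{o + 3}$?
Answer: $- \frac{873}{4} \approx -218.25$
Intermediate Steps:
$t{\left(o \right)} = \frac{-3 + o}{3 + o}$
$N{\left(d \right)} = \frac{5}{6}$ ($N{\left(d \right)} = - \frac{1}{3} + \frac{1}{6} \cdot 7 = - \frac{1}{3} + \frac{7}{6} = \frac{5}{6}$)
$f = 1$ ($f = -24 + 25 = 1$)
$z{\left(D \right)} = -8 + \left(1 + D\right) \left(\frac{5}{6} + D\right)$ ($z{\left(D \right)} = -8 + \left(D + \frac{5}{6}\right) \left(D + 1\right) = -8 + \left(\frac{5}{6} + D\right) \left(1 + D\right) = -8 + \left(1 + D\right) \left(\frac{5}{6} + D\right)$)
$t{\left(1 \right)} z{\left(-22 \right)} = \frac{-3 + 1}{3 + 1} \left(- \frac{43}{6} + \left(-22\right)^{2} + \frac{11}{6} \left(-22\right)\right) = \frac{1}{4} \left(-2\right) \left(- \frac{43}{6} + 484 - \frac{121}{3}\right) = \frac{1}{4} \left(-2\right) \frac{873}{2} = \left(- \frac{1}{2}\right) \frac{873}{2} = - \frac{873}{4}$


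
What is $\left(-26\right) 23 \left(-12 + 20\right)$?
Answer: $-4784$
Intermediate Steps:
$\left(-26\right) 23 \left(-12 + 20\right) = \left(-598\right) 8 = -4784$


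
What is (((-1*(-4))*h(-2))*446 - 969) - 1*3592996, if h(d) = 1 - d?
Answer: -3588613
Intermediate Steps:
(((-1*(-4))*h(-2))*446 - 969) - 1*3592996 = (((-1*(-4))*(1 - 1*(-2)))*446 - 969) - 1*3592996 = ((4*(1 + 2))*446 - 969) - 3592996 = ((4*3)*446 - 969) - 3592996 = (12*446 - 969) - 3592996 = (5352 - 969) - 3592996 = 4383 - 3592996 = -3588613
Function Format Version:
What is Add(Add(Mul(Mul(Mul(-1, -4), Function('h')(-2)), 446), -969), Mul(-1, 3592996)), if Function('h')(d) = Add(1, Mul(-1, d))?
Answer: -3588613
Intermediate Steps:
Add(Add(Mul(Mul(Mul(-1, -4), Function('h')(-2)), 446), -969), Mul(-1, 3592996)) = Add(Add(Mul(Mul(Mul(-1, -4), Add(1, Mul(-1, -2))), 446), -969), Mul(-1, 3592996)) = Add(Add(Mul(Mul(4, Add(1, 2)), 446), -969), -3592996) = Add(Add(Mul(Mul(4, 3), 446), -969), -3592996) = Add(Add(Mul(12, 446), -969), -3592996) = Add(Add(5352, -969), -3592996) = Add(4383, -3592996) = -3588613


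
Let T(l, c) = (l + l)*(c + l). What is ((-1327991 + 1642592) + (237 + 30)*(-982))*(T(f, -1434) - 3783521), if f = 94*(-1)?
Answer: -183228340599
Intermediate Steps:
f = -94
T(l, c) = 2*l*(c + l) (T(l, c) = (2*l)*(c + l) = 2*l*(c + l))
((-1327991 + 1642592) + (237 + 30)*(-982))*(T(f, -1434) - 3783521) = ((-1327991 + 1642592) + (237 + 30)*(-982))*(2*(-94)*(-1434 - 94) - 3783521) = (314601 + 267*(-982))*(2*(-94)*(-1528) - 3783521) = (314601 - 262194)*(287264 - 3783521) = 52407*(-3496257) = -183228340599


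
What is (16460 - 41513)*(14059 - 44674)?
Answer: 766997595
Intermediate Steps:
(16460 - 41513)*(14059 - 44674) = -25053*(-30615) = 766997595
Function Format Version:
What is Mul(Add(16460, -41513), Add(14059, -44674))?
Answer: 766997595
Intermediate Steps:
Mul(Add(16460, -41513), Add(14059, -44674)) = Mul(-25053, -30615) = 766997595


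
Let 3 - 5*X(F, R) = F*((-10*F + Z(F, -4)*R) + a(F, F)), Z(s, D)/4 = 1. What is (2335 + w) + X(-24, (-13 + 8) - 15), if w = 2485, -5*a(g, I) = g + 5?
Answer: 140171/25 ≈ 5606.8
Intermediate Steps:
Z(s, D) = 4 (Z(s, D) = 4*1 = 4)
a(g, I) = -1 - g/5 (a(g, I) = -(g + 5)/5 = -(5 + g)/5 = -1 - g/5)
X(F, R) = 3/5 - F*(-1 + 4*R - 51*F/5)/5 (X(F, R) = 3/5 - F*((-10*F + 4*R) + (-1 - F/5))/5 = 3/5 - F*(-1 + 4*R - 51*F/5)/5)
(2335 + w) + X(-24, (-13 + 8) - 15) = (2335 + 2485) + (3/5 + (1/5)*(-24) + (51/25)*(-24)**2 - 4/5*(-24)*((-13 + 8) - 15)) = 4820 + (3/5 - 24/5 + (51/25)*576 - 4/5*(-24)*(-5 - 15)) = 4820 + (3/5 - 24/5 + 29376/25 - 4/5*(-24)*(-20)) = 4820 + (3/5 - 24/5 + 29376/25 - 384) = 4820 + 19671/25 = 140171/25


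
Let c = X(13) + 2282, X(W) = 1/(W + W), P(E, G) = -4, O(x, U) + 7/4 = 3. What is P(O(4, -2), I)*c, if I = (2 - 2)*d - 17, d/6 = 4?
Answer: -118666/13 ≈ -9128.2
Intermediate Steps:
d = 24 (d = 6*4 = 24)
O(x, U) = 5/4 (O(x, U) = -7/4 + 3 = 5/4)
I = -17 (I = (2 - 2)*24 - 17 = 0*24 - 17 = 0 - 17 = -17)
X(W) = 1/(2*W)
c = 59333/26 (c = (½)/13 + 2282 = (½)*(1/13) + 2282 = 1/26 + 2282 = 59333/26 ≈ 2282.0)
P(O(4, -2), I)*c = -4*59333/26 = -118666/13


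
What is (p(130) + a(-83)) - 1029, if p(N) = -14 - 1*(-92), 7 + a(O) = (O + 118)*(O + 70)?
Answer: -1413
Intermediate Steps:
a(O) = -7 + (70 + O)*(118 + O) (a(O) = -7 + (O + 118)*(O + 70) = -7 + (118 + O)*(70 + O) = -7 + (70 + O)*(118 + O))
p(N) = 78 (p(N) = -14 + 92 = 78)
(p(130) + a(-83)) - 1029 = (78 + (8253 + (-83)² + 188*(-83))) - 1029 = (78 + (8253 + 6889 - 15604)) - 1029 = (78 - 462) - 1029 = -384 - 1029 = -1413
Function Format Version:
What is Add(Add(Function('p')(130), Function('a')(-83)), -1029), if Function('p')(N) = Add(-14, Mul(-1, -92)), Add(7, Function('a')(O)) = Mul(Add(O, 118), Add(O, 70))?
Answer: -1413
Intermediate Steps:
Function('a')(O) = Add(-7, Mul(Add(70, O), Add(118, O))) (Function('a')(O) = Add(-7, Mul(Add(O, 118), Add(O, 70))) = Add(-7, Mul(Add(118, O), Add(70, O))) = Add(-7, Mul(Add(70, O), Add(118, O))))
Function('p')(N) = 78 (Function('p')(N) = Add(-14, 92) = 78)
Add(Add(Function('p')(130), Function('a')(-83)), -1029) = Add(Add(78, Add(8253, Pow(-83, 2), Mul(188, -83))), -1029) = Add(Add(78, Add(8253, 6889, -15604)), -1029) = Add(Add(78, -462), -1029) = Add(-384, -1029) = -1413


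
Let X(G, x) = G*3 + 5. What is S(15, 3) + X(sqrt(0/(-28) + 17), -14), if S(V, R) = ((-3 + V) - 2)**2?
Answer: 105 + 3*sqrt(17) ≈ 117.37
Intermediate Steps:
S(V, R) = (-5 + V)**2
X(G, x) = 5 + 3*G (X(G, x) = 3*G + 5 = 5 + 3*G)
S(15, 3) + X(sqrt(0/(-28) + 17), -14) = (-5 + 15)**2 + (5 + 3*sqrt(0/(-28) + 17)) = 10**2 + (5 + 3*sqrt(0*(-1/28) + 17)) = 100 + (5 + 3*sqrt(0 + 17)) = 100 + (5 + 3*sqrt(17)) = 105 + 3*sqrt(17)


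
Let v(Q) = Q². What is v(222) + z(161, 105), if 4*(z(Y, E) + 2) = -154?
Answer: 98487/2 ≈ 49244.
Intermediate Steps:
z(Y, E) = -81/2 (z(Y, E) = -2 + (¼)*(-154) = -2 - 77/2 = -81/2)
v(222) + z(161, 105) = 222² - 81/2 = 49284 - 81/2 = 98487/2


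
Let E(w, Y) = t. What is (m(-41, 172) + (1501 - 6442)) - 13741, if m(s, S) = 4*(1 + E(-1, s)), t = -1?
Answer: -18682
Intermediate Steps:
E(w, Y) = -1
m(s, S) = 0 (m(s, S) = 4*(1 - 1) = 4*0 = 0)
(m(-41, 172) + (1501 - 6442)) - 13741 = (0 + (1501 - 6442)) - 13741 = (0 - 4941) - 13741 = -4941 - 13741 = -18682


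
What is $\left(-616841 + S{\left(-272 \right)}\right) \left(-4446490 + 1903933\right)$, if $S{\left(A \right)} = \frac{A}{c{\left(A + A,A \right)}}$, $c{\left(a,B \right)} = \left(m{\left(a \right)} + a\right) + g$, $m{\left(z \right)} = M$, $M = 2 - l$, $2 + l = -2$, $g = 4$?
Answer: $\frac{139583337554309}{89} \approx 1.5684 \cdot 10^{12}$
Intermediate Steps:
$l = -4$ ($l = -2 - 2 = -4$)
$M = 6$ ($M = 2 - -4 = 2 + 4 = 6$)
$m{\left(z \right)} = 6$
$c{\left(a,B \right)} = 10 + a$ ($c{\left(a,B \right)} = \left(6 + a\right) + 4 = 10 + a$)
$S{\left(A \right)} = \frac{A}{10 + 2 A}$ ($S{\left(A \right)} = \frac{A}{10 + \left(A + A\right)} = \frac{A}{10 + 2 A}$)
$\left(-616841 + S{\left(-272 \right)}\right) \left(-4446490 + 1903933\right) = \left(-616841 + \frac{1}{2} \left(-272\right) \frac{1}{5 - 272}\right) \left(-4446490 + 1903933\right) = \left(-616841 + \frac{1}{2} \left(-272\right) \frac{1}{-267}\right) \left(-2542557\right) = \left(-616841 + \frac{1}{2} \left(-272\right) \left(- \frac{1}{267}\right)\right) \left(-2542557\right) = \left(-616841 + \frac{136}{267}\right) \left(-2542557\right) = \left(- \frac{164696411}{267}\right) \left(-2542557\right) = \frac{139583337554309}{89}$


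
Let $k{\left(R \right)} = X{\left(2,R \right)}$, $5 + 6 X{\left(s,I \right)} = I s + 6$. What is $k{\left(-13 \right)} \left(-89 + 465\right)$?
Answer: $- \frac{4700}{3} \approx -1566.7$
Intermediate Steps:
$X{\left(s,I \right)} = \frac{1}{6} + \frac{I s}{6}$ ($X{\left(s,I \right)} = - \frac{5}{6} + \frac{I s + 6}{6} = - \frac{5}{6} + \frac{6 + I s}{6} = - \frac{5}{6} + \left(1 + \frac{I s}{6}\right) = \frac{1}{6} + \frac{I s}{6}$)
$k{\left(R \right)} = \frac{1}{6} + \frac{R}{3}$ ($k{\left(R \right)} = \frac{1}{6} + \frac{1}{6} R 2 = \frac{1}{6} + \frac{R}{3}$)
$k{\left(-13 \right)} \left(-89 + 465\right) = \left(\frac{1}{6} + \frac{1}{3} \left(-13\right)\right) \left(-89 + 465\right) = \left(\frac{1}{6} - \frac{13}{3}\right) 376 = \left(- \frac{25}{6}\right) 376 = - \frac{4700}{3}$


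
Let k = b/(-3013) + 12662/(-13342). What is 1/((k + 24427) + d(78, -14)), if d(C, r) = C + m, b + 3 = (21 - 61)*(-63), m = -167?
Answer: 20099723/489151192164 ≈ 4.1091e-5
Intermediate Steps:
b = 2517 (b = -3 + (21 - 61)*(-63) = -3 - 40*(-63) = -3 + 2520 = 2517)
d(C, r) = -167 + C (d(C, r) = C - 167 = -167 + C)
k = -35866210/20099723 (k = 2517/(-3013) + 12662/(-13342) = 2517*(-1/3013) + 12662*(-1/13342) = -2517/3013 - 6331/6671 = -35866210/20099723 ≈ -1.7844)
1/((k + 24427) + d(78, -14)) = 1/((-35866210/20099723 + 24427) + (-167 + 78)) = 1/(490940067511/20099723 - 89) = 1/(489151192164/20099723) = 20099723/489151192164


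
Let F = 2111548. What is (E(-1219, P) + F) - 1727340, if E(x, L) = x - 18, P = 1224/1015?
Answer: 382971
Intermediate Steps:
P = 1224/1015 (P = 1224*(1/1015) = 1224/1015 ≈ 1.2059)
E(x, L) = -18 + x
(E(-1219, P) + F) - 1727340 = ((-18 - 1219) + 2111548) - 1727340 = (-1237 + 2111548) - 1727340 = 2110311 - 1727340 = 382971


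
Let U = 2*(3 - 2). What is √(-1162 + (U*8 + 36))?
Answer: I*√1110 ≈ 33.317*I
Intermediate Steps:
U = 2 (U = 2*1 = 2)
√(-1162 + (U*8 + 36)) = √(-1162 + (2*8 + 36)) = √(-1162 + (16 + 36)) = √(-1162 + 52) = √(-1110) = I*√1110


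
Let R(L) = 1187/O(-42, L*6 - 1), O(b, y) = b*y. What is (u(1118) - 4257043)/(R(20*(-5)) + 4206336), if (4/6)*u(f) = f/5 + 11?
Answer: -537236983731/530881672495 ≈ -1.0120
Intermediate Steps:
u(f) = 33/2 + 3*f/10 (u(f) = 3*(f/5 + 11)/2 = 3*(11 + f/5)/2 = 33/2 + 3*f/10)
R(L) = 1187/(42 - 252*L) (R(L) = 1187/((-42*(L*6 - 1))) = 1187/((-42*(6*L - 1))) = 1187/((-42*(-1 + 6*L))) = 1187/(42 - 252*L))
(u(1118) - 4257043)/(R(20*(-5)) + 4206336) = ((33/2 + (3/10)*1118) - 4257043)/(1187/(42*(1 - 120*(-5))) + 4206336) = ((33/2 + 1677/5) - 4257043)/(1187/(42*(1 - 6*(-100))) + 4206336) = (3519/10 - 4257043)/(1187/(42*(1 + 600)) + 4206336) = -42566911/(10*((1187/42)/601 + 4206336)) = -42566911/(10*((1187/42)*(1/601) + 4206336)) = -42566911/(10*(1187/25242 + 4206336)) = -42566911/(10*106176334499/25242) = -42566911/10*25242/106176334499 = -537236983731/530881672495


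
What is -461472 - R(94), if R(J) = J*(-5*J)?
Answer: -417292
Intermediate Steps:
R(J) = -5*J**2
-461472 - R(94) = -461472 - (-5)*94**2 = -461472 - (-5)*8836 = -461472 - 1*(-44180) = -461472 + 44180 = -417292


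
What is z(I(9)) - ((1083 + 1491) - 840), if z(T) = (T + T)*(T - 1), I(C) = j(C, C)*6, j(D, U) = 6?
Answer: 786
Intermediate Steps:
I(C) = 36 (I(C) = 6*6 = 36)
z(T) = 2*T*(-1 + T) (z(T) = (2*T)*(-1 + T) = 2*T*(-1 + T))
z(I(9)) - ((1083 + 1491) - 840) = 2*36*(-1 + 36) - ((1083 + 1491) - 840) = 2*36*35 - (2574 - 840) = 2520 - 1*1734 = 2520 - 1734 = 786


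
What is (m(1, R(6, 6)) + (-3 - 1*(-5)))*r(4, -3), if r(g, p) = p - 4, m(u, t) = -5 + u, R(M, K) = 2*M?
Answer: 14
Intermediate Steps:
r(g, p) = -4 + p
(m(1, R(6, 6)) + (-3 - 1*(-5)))*r(4, -3) = ((-5 + 1) + (-3 - 1*(-5)))*(-4 - 3) = (-4 + (-3 + 5))*(-7) = (-4 + 2)*(-7) = -2*(-7) = 14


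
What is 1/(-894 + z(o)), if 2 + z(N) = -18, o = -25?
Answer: -1/914 ≈ -0.0010941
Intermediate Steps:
z(N) = -20 (z(N) = -2 - 18 = -20)
1/(-894 + z(o)) = 1/(-894 - 20) = 1/(-914) = -1/914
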